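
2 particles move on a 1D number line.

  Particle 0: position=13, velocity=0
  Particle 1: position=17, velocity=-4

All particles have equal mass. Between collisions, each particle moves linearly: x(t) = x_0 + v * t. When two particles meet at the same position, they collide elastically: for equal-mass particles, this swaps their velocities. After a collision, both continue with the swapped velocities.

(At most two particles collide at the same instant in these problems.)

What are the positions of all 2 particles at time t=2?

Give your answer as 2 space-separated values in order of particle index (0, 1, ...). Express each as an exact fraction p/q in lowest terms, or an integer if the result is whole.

Collision at t=1: particles 0 and 1 swap velocities; positions: p0=13 p1=13; velocities now: v0=-4 v1=0
Advance to t=2 (no further collisions before then); velocities: v0=-4 v1=0; positions = 9 13

Answer: 9 13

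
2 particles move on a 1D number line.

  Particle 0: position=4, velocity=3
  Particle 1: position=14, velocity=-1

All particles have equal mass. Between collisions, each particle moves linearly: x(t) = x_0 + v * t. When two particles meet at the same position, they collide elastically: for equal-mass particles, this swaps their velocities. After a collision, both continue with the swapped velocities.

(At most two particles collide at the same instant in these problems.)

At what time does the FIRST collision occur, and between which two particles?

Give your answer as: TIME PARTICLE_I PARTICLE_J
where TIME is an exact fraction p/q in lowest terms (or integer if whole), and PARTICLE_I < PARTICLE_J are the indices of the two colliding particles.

Answer: 5/2 0 1

Derivation:
Pair (0,1): pos 4,14 vel 3,-1 -> gap=10, closing at 4/unit, collide at t=5/2
Earliest collision: t=5/2 between 0 and 1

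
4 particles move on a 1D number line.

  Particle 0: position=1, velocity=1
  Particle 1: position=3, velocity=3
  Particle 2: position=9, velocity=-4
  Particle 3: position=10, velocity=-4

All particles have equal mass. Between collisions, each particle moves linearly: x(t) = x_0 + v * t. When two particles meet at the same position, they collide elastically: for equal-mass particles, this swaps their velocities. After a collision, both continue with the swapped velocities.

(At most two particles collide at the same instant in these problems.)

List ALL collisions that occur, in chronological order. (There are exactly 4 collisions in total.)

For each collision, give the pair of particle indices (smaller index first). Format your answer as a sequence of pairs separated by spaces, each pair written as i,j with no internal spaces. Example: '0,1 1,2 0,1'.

Answer: 1,2 2,3 0,1 1,2

Derivation:
Collision at t=6/7: particles 1 and 2 swap velocities; positions: p0=13/7 p1=39/7 p2=39/7 p3=46/7; velocities now: v0=1 v1=-4 v2=3 v3=-4
Collision at t=1: particles 2 and 3 swap velocities; positions: p0=2 p1=5 p2=6 p3=6; velocities now: v0=1 v1=-4 v2=-4 v3=3
Collision at t=8/5: particles 0 and 1 swap velocities; positions: p0=13/5 p1=13/5 p2=18/5 p3=39/5; velocities now: v0=-4 v1=1 v2=-4 v3=3
Collision at t=9/5: particles 1 and 2 swap velocities; positions: p0=9/5 p1=14/5 p2=14/5 p3=42/5; velocities now: v0=-4 v1=-4 v2=1 v3=3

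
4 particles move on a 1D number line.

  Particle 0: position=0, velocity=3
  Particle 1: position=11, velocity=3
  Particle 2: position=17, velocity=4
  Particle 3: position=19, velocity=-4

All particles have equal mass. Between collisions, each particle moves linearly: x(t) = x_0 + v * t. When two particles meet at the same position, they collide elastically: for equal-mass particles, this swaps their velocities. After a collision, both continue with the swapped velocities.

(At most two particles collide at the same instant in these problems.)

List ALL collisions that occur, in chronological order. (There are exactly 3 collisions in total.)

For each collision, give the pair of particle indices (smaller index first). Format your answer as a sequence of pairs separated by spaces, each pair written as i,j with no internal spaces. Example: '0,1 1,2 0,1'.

Collision at t=1/4: particles 2 and 3 swap velocities; positions: p0=3/4 p1=47/4 p2=18 p3=18; velocities now: v0=3 v1=3 v2=-4 v3=4
Collision at t=8/7: particles 1 and 2 swap velocities; positions: p0=24/7 p1=101/7 p2=101/7 p3=151/7; velocities now: v0=3 v1=-4 v2=3 v3=4
Collision at t=19/7: particles 0 and 1 swap velocities; positions: p0=57/7 p1=57/7 p2=134/7 p3=195/7; velocities now: v0=-4 v1=3 v2=3 v3=4

Answer: 2,3 1,2 0,1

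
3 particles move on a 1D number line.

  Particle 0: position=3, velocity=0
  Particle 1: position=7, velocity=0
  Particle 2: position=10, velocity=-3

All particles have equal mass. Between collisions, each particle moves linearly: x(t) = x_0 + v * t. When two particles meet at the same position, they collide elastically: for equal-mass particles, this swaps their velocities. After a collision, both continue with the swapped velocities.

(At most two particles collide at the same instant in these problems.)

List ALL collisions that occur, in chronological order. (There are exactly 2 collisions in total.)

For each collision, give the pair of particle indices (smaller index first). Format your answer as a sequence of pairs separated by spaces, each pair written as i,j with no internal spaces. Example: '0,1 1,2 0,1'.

Answer: 1,2 0,1

Derivation:
Collision at t=1: particles 1 and 2 swap velocities; positions: p0=3 p1=7 p2=7; velocities now: v0=0 v1=-3 v2=0
Collision at t=7/3: particles 0 and 1 swap velocities; positions: p0=3 p1=3 p2=7; velocities now: v0=-3 v1=0 v2=0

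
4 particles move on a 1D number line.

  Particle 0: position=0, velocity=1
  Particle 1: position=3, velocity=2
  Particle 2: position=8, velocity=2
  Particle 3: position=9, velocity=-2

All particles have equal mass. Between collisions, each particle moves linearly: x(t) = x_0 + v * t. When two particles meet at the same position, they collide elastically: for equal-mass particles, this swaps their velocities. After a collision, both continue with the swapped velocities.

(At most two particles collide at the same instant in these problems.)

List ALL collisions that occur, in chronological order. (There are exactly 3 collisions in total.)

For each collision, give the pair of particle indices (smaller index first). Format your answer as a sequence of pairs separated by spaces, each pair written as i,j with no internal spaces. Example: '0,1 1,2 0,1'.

Collision at t=1/4: particles 2 and 3 swap velocities; positions: p0=1/4 p1=7/2 p2=17/2 p3=17/2; velocities now: v0=1 v1=2 v2=-2 v3=2
Collision at t=3/2: particles 1 and 2 swap velocities; positions: p0=3/2 p1=6 p2=6 p3=11; velocities now: v0=1 v1=-2 v2=2 v3=2
Collision at t=3: particles 0 and 1 swap velocities; positions: p0=3 p1=3 p2=9 p3=14; velocities now: v0=-2 v1=1 v2=2 v3=2

Answer: 2,3 1,2 0,1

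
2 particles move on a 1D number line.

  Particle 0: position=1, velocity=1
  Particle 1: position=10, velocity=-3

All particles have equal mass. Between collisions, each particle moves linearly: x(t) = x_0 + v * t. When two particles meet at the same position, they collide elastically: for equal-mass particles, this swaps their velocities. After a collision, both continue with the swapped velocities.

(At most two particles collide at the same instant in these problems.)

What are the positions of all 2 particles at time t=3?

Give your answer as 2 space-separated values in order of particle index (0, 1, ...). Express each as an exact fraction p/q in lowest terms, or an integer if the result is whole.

Collision at t=9/4: particles 0 and 1 swap velocities; positions: p0=13/4 p1=13/4; velocities now: v0=-3 v1=1
Advance to t=3 (no further collisions before then); velocities: v0=-3 v1=1; positions = 1 4

Answer: 1 4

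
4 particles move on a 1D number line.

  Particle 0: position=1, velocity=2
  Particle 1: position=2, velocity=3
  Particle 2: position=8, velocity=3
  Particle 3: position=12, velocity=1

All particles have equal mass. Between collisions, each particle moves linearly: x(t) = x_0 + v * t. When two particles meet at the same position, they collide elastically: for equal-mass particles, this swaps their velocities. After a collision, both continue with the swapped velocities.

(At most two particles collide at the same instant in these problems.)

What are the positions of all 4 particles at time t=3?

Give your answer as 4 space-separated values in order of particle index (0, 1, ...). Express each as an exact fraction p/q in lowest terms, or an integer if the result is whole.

Answer: 7 11 15 17

Derivation:
Collision at t=2: particles 2 and 3 swap velocities; positions: p0=5 p1=8 p2=14 p3=14; velocities now: v0=2 v1=3 v2=1 v3=3
Advance to t=3 (no further collisions before then); velocities: v0=2 v1=3 v2=1 v3=3; positions = 7 11 15 17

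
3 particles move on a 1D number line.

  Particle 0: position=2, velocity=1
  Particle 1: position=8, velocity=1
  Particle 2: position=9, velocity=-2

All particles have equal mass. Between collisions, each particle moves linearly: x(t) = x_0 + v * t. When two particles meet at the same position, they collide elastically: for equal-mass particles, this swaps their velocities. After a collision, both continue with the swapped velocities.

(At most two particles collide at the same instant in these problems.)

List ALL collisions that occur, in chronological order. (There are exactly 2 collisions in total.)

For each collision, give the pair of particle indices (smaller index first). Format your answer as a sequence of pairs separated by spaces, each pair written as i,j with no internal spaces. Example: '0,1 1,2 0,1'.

Collision at t=1/3: particles 1 and 2 swap velocities; positions: p0=7/3 p1=25/3 p2=25/3; velocities now: v0=1 v1=-2 v2=1
Collision at t=7/3: particles 0 and 1 swap velocities; positions: p0=13/3 p1=13/3 p2=31/3; velocities now: v0=-2 v1=1 v2=1

Answer: 1,2 0,1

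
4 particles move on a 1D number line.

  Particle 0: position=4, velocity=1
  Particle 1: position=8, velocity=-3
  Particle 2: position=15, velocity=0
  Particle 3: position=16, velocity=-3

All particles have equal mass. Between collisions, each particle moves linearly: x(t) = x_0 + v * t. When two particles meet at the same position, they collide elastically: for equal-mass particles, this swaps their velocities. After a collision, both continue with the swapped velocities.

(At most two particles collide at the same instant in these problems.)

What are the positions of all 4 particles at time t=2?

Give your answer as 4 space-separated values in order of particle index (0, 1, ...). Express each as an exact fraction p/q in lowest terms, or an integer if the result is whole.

Collision at t=1/3: particles 2 and 3 swap velocities; positions: p0=13/3 p1=7 p2=15 p3=15; velocities now: v0=1 v1=-3 v2=-3 v3=0
Collision at t=1: particles 0 and 1 swap velocities; positions: p0=5 p1=5 p2=13 p3=15; velocities now: v0=-3 v1=1 v2=-3 v3=0
Advance to t=2 (no further collisions before then); velocities: v0=-3 v1=1 v2=-3 v3=0; positions = 2 6 10 15

Answer: 2 6 10 15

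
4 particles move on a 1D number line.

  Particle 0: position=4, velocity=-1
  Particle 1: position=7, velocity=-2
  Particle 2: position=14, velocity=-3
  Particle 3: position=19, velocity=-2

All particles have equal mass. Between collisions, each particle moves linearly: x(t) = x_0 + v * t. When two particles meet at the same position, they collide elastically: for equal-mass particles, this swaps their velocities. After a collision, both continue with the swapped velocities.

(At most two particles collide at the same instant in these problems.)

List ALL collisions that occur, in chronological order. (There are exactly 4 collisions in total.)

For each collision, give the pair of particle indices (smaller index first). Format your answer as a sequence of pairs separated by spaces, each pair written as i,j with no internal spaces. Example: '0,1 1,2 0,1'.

Collision at t=3: particles 0 and 1 swap velocities; positions: p0=1 p1=1 p2=5 p3=13; velocities now: v0=-2 v1=-1 v2=-3 v3=-2
Collision at t=5: particles 1 and 2 swap velocities; positions: p0=-3 p1=-1 p2=-1 p3=9; velocities now: v0=-2 v1=-3 v2=-1 v3=-2
Collision at t=7: particles 0 and 1 swap velocities; positions: p0=-7 p1=-7 p2=-3 p3=5; velocities now: v0=-3 v1=-2 v2=-1 v3=-2
Collision at t=15: particles 2 and 3 swap velocities; positions: p0=-31 p1=-23 p2=-11 p3=-11; velocities now: v0=-3 v1=-2 v2=-2 v3=-1

Answer: 0,1 1,2 0,1 2,3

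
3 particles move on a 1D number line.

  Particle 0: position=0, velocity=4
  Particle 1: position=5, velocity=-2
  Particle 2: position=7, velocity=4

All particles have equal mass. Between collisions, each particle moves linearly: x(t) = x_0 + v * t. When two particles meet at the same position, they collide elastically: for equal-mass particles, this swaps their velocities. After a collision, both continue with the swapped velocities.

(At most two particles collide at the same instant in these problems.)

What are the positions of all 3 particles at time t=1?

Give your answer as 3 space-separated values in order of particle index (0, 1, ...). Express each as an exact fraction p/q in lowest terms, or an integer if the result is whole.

Answer: 3 4 11

Derivation:
Collision at t=5/6: particles 0 and 1 swap velocities; positions: p0=10/3 p1=10/3 p2=31/3; velocities now: v0=-2 v1=4 v2=4
Advance to t=1 (no further collisions before then); velocities: v0=-2 v1=4 v2=4; positions = 3 4 11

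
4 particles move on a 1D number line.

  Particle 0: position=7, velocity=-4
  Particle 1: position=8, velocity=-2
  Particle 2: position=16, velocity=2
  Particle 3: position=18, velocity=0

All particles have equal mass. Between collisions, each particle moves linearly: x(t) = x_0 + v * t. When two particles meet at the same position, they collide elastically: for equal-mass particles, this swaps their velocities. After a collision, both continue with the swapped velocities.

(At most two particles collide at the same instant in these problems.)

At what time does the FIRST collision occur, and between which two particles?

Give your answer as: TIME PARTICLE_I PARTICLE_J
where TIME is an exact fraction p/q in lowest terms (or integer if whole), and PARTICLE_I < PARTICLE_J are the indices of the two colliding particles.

Answer: 1 2 3

Derivation:
Pair (0,1): pos 7,8 vel -4,-2 -> not approaching (rel speed -2 <= 0)
Pair (1,2): pos 8,16 vel -2,2 -> not approaching (rel speed -4 <= 0)
Pair (2,3): pos 16,18 vel 2,0 -> gap=2, closing at 2/unit, collide at t=1
Earliest collision: t=1 between 2 and 3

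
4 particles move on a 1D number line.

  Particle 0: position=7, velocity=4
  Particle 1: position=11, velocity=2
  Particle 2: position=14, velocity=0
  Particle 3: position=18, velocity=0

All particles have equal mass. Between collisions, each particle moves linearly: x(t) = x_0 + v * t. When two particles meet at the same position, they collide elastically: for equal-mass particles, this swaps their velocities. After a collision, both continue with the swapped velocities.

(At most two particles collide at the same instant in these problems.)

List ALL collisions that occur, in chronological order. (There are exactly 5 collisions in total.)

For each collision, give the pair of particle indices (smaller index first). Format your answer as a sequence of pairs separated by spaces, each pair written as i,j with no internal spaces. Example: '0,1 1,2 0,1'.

Collision at t=3/2: particles 1 and 2 swap velocities; positions: p0=13 p1=14 p2=14 p3=18; velocities now: v0=4 v1=0 v2=2 v3=0
Collision at t=7/4: particles 0 and 1 swap velocities; positions: p0=14 p1=14 p2=29/2 p3=18; velocities now: v0=0 v1=4 v2=2 v3=0
Collision at t=2: particles 1 and 2 swap velocities; positions: p0=14 p1=15 p2=15 p3=18; velocities now: v0=0 v1=2 v2=4 v3=0
Collision at t=11/4: particles 2 and 3 swap velocities; positions: p0=14 p1=33/2 p2=18 p3=18; velocities now: v0=0 v1=2 v2=0 v3=4
Collision at t=7/2: particles 1 and 2 swap velocities; positions: p0=14 p1=18 p2=18 p3=21; velocities now: v0=0 v1=0 v2=2 v3=4

Answer: 1,2 0,1 1,2 2,3 1,2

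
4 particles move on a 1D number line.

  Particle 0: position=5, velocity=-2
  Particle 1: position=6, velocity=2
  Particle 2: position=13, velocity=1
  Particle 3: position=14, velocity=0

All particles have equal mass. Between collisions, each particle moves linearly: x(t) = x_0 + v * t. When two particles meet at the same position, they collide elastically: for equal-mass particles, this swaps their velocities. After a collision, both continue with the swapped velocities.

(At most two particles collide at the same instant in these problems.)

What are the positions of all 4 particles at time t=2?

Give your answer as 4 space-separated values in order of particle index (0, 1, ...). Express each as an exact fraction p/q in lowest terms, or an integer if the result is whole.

Collision at t=1: particles 2 and 3 swap velocities; positions: p0=3 p1=8 p2=14 p3=14; velocities now: v0=-2 v1=2 v2=0 v3=1
Advance to t=2 (no further collisions before then); velocities: v0=-2 v1=2 v2=0 v3=1; positions = 1 10 14 15

Answer: 1 10 14 15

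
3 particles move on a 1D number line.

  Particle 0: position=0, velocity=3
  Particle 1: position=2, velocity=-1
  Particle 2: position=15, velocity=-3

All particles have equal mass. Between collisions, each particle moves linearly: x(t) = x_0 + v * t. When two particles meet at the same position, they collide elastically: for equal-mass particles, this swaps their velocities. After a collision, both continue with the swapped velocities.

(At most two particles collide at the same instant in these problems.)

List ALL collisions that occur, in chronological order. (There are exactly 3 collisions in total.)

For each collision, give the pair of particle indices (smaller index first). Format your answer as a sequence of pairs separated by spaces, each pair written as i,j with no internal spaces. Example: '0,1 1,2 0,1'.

Answer: 0,1 1,2 0,1

Derivation:
Collision at t=1/2: particles 0 and 1 swap velocities; positions: p0=3/2 p1=3/2 p2=27/2; velocities now: v0=-1 v1=3 v2=-3
Collision at t=5/2: particles 1 and 2 swap velocities; positions: p0=-1/2 p1=15/2 p2=15/2; velocities now: v0=-1 v1=-3 v2=3
Collision at t=13/2: particles 0 and 1 swap velocities; positions: p0=-9/2 p1=-9/2 p2=39/2; velocities now: v0=-3 v1=-1 v2=3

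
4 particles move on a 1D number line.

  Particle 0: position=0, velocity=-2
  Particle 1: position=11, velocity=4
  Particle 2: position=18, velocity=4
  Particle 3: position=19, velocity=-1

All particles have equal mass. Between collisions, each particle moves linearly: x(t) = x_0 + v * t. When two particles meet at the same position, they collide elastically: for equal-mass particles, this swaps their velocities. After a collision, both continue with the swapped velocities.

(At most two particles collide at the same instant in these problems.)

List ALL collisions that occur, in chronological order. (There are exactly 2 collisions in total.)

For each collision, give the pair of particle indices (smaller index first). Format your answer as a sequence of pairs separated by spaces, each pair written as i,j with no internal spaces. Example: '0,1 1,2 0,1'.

Answer: 2,3 1,2

Derivation:
Collision at t=1/5: particles 2 and 3 swap velocities; positions: p0=-2/5 p1=59/5 p2=94/5 p3=94/5; velocities now: v0=-2 v1=4 v2=-1 v3=4
Collision at t=8/5: particles 1 and 2 swap velocities; positions: p0=-16/5 p1=87/5 p2=87/5 p3=122/5; velocities now: v0=-2 v1=-1 v2=4 v3=4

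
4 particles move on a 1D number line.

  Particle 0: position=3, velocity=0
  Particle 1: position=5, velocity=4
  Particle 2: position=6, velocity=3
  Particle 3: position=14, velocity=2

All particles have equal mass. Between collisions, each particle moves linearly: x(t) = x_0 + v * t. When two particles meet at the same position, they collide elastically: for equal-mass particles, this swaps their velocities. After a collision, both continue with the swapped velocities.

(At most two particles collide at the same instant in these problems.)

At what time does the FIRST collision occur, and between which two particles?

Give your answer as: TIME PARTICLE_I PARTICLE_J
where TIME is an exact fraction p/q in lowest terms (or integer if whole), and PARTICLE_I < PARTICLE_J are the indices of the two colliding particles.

Answer: 1 1 2

Derivation:
Pair (0,1): pos 3,5 vel 0,4 -> not approaching (rel speed -4 <= 0)
Pair (1,2): pos 5,6 vel 4,3 -> gap=1, closing at 1/unit, collide at t=1
Pair (2,3): pos 6,14 vel 3,2 -> gap=8, closing at 1/unit, collide at t=8
Earliest collision: t=1 between 1 and 2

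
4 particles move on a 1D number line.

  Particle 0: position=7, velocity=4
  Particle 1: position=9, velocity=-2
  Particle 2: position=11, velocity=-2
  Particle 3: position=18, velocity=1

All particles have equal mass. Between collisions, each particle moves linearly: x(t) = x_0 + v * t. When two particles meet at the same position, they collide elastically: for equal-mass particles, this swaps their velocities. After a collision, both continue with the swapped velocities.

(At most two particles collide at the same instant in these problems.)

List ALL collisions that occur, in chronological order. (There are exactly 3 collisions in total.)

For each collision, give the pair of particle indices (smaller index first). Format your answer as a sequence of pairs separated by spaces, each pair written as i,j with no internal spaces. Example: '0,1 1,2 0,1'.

Answer: 0,1 1,2 2,3

Derivation:
Collision at t=1/3: particles 0 and 1 swap velocities; positions: p0=25/3 p1=25/3 p2=31/3 p3=55/3; velocities now: v0=-2 v1=4 v2=-2 v3=1
Collision at t=2/3: particles 1 and 2 swap velocities; positions: p0=23/3 p1=29/3 p2=29/3 p3=56/3; velocities now: v0=-2 v1=-2 v2=4 v3=1
Collision at t=11/3: particles 2 and 3 swap velocities; positions: p0=5/3 p1=11/3 p2=65/3 p3=65/3; velocities now: v0=-2 v1=-2 v2=1 v3=4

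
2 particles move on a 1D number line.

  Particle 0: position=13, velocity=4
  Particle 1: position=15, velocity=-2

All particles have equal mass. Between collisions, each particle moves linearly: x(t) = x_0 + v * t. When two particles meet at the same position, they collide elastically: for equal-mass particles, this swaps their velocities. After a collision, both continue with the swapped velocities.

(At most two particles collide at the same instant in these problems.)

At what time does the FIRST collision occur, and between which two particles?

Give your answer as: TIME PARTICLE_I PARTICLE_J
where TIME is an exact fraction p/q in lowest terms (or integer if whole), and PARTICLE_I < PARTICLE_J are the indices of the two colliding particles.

Pair (0,1): pos 13,15 vel 4,-2 -> gap=2, closing at 6/unit, collide at t=1/3
Earliest collision: t=1/3 between 0 and 1

Answer: 1/3 0 1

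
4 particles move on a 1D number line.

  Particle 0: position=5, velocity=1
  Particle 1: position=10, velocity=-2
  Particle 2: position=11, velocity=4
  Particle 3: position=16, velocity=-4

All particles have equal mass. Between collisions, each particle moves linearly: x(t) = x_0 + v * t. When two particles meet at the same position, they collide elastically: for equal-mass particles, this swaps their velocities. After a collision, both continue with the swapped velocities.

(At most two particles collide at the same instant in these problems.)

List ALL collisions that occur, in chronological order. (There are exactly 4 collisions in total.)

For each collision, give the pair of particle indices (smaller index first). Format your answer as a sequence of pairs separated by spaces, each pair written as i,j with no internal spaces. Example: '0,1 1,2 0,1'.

Collision at t=5/8: particles 2 and 3 swap velocities; positions: p0=45/8 p1=35/4 p2=27/2 p3=27/2; velocities now: v0=1 v1=-2 v2=-4 v3=4
Collision at t=5/3: particles 0 and 1 swap velocities; positions: p0=20/3 p1=20/3 p2=28/3 p3=53/3; velocities now: v0=-2 v1=1 v2=-4 v3=4
Collision at t=11/5: particles 1 and 2 swap velocities; positions: p0=28/5 p1=36/5 p2=36/5 p3=99/5; velocities now: v0=-2 v1=-4 v2=1 v3=4
Collision at t=3: particles 0 and 1 swap velocities; positions: p0=4 p1=4 p2=8 p3=23; velocities now: v0=-4 v1=-2 v2=1 v3=4

Answer: 2,3 0,1 1,2 0,1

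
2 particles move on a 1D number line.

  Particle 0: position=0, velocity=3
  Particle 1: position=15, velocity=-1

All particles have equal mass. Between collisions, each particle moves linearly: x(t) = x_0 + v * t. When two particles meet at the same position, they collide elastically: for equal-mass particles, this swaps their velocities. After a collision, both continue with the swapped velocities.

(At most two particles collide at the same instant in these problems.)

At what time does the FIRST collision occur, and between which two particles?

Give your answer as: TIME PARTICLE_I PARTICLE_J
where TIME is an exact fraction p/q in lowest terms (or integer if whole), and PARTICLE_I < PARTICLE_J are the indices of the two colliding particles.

Answer: 15/4 0 1

Derivation:
Pair (0,1): pos 0,15 vel 3,-1 -> gap=15, closing at 4/unit, collide at t=15/4
Earliest collision: t=15/4 between 0 and 1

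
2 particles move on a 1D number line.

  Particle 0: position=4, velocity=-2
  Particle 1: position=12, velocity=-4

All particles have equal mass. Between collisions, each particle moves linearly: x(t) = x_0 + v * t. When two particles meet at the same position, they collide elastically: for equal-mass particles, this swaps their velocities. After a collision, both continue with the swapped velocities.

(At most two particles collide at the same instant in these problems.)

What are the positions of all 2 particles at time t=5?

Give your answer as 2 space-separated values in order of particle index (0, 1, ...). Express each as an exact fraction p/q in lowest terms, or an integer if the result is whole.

Collision at t=4: particles 0 and 1 swap velocities; positions: p0=-4 p1=-4; velocities now: v0=-4 v1=-2
Advance to t=5 (no further collisions before then); velocities: v0=-4 v1=-2; positions = -8 -6

Answer: -8 -6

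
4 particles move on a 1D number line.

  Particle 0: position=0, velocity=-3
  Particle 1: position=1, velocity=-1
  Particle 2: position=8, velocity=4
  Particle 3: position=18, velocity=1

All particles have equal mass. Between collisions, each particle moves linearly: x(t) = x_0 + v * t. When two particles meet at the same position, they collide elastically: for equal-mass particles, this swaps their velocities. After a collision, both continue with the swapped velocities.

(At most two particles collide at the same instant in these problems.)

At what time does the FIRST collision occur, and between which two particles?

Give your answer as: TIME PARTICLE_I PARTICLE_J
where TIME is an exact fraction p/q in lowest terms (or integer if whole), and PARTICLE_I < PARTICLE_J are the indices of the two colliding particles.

Pair (0,1): pos 0,1 vel -3,-1 -> not approaching (rel speed -2 <= 0)
Pair (1,2): pos 1,8 vel -1,4 -> not approaching (rel speed -5 <= 0)
Pair (2,3): pos 8,18 vel 4,1 -> gap=10, closing at 3/unit, collide at t=10/3
Earliest collision: t=10/3 between 2 and 3

Answer: 10/3 2 3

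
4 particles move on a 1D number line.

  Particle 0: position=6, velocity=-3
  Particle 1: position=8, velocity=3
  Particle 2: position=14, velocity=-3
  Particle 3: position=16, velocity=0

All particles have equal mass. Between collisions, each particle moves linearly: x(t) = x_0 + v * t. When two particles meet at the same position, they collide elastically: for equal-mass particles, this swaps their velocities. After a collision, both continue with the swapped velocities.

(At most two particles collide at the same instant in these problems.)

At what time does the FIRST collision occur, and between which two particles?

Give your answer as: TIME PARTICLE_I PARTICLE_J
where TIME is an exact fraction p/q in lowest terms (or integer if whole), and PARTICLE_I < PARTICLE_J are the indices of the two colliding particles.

Answer: 1 1 2

Derivation:
Pair (0,1): pos 6,8 vel -3,3 -> not approaching (rel speed -6 <= 0)
Pair (1,2): pos 8,14 vel 3,-3 -> gap=6, closing at 6/unit, collide at t=1
Pair (2,3): pos 14,16 vel -3,0 -> not approaching (rel speed -3 <= 0)
Earliest collision: t=1 between 1 and 2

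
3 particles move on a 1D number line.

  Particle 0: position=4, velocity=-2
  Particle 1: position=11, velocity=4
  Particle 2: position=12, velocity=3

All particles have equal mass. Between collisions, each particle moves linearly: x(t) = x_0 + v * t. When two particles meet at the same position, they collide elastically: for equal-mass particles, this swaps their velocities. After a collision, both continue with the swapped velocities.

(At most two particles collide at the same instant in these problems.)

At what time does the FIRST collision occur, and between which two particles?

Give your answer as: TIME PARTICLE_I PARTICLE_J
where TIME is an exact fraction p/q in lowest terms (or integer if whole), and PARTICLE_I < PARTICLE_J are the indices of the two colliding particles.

Pair (0,1): pos 4,11 vel -2,4 -> not approaching (rel speed -6 <= 0)
Pair (1,2): pos 11,12 vel 4,3 -> gap=1, closing at 1/unit, collide at t=1
Earliest collision: t=1 between 1 and 2

Answer: 1 1 2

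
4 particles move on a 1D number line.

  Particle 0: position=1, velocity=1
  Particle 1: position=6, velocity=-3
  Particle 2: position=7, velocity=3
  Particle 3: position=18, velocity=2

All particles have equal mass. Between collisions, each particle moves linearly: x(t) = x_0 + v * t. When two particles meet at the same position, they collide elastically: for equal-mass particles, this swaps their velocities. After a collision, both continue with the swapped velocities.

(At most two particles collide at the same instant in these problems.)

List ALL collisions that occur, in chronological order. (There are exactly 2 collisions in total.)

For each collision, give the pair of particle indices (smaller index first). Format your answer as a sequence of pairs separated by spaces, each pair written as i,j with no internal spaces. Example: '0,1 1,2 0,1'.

Answer: 0,1 2,3

Derivation:
Collision at t=5/4: particles 0 and 1 swap velocities; positions: p0=9/4 p1=9/4 p2=43/4 p3=41/2; velocities now: v0=-3 v1=1 v2=3 v3=2
Collision at t=11: particles 2 and 3 swap velocities; positions: p0=-27 p1=12 p2=40 p3=40; velocities now: v0=-3 v1=1 v2=2 v3=3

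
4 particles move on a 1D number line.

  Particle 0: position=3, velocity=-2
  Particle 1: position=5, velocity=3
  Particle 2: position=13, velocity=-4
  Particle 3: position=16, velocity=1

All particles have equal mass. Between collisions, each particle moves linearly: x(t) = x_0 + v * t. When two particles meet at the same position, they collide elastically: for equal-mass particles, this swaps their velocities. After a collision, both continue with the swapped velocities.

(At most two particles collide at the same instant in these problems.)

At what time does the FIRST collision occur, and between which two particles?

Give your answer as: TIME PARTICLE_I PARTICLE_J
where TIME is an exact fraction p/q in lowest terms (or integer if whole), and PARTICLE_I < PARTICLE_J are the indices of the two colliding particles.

Answer: 8/7 1 2

Derivation:
Pair (0,1): pos 3,5 vel -2,3 -> not approaching (rel speed -5 <= 0)
Pair (1,2): pos 5,13 vel 3,-4 -> gap=8, closing at 7/unit, collide at t=8/7
Pair (2,3): pos 13,16 vel -4,1 -> not approaching (rel speed -5 <= 0)
Earliest collision: t=8/7 between 1 and 2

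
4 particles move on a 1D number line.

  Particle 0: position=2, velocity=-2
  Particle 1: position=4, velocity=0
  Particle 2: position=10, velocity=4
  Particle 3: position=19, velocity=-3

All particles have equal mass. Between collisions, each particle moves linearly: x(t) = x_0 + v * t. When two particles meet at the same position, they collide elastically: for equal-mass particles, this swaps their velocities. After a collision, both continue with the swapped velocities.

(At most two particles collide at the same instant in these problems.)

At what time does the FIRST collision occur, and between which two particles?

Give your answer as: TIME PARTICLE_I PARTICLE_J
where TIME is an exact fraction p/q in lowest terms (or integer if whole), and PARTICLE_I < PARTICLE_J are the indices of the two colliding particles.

Answer: 9/7 2 3

Derivation:
Pair (0,1): pos 2,4 vel -2,0 -> not approaching (rel speed -2 <= 0)
Pair (1,2): pos 4,10 vel 0,4 -> not approaching (rel speed -4 <= 0)
Pair (2,3): pos 10,19 vel 4,-3 -> gap=9, closing at 7/unit, collide at t=9/7
Earliest collision: t=9/7 between 2 and 3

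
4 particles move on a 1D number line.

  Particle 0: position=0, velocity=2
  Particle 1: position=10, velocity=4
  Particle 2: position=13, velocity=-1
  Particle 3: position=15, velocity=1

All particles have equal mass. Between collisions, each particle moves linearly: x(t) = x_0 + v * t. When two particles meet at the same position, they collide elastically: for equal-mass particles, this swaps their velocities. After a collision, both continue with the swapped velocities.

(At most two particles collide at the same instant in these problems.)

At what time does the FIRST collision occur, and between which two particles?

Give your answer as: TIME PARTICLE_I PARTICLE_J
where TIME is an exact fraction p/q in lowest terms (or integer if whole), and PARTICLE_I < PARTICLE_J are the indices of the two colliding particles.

Pair (0,1): pos 0,10 vel 2,4 -> not approaching (rel speed -2 <= 0)
Pair (1,2): pos 10,13 vel 4,-1 -> gap=3, closing at 5/unit, collide at t=3/5
Pair (2,3): pos 13,15 vel -1,1 -> not approaching (rel speed -2 <= 0)
Earliest collision: t=3/5 between 1 and 2

Answer: 3/5 1 2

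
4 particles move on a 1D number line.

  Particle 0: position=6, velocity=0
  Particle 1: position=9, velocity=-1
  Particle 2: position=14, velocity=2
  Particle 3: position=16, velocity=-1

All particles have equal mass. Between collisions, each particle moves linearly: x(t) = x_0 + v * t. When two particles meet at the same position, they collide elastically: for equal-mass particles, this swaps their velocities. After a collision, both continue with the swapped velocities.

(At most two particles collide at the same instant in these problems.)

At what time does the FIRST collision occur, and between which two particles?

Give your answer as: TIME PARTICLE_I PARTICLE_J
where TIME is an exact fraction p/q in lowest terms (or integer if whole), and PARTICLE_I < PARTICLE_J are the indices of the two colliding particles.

Pair (0,1): pos 6,9 vel 0,-1 -> gap=3, closing at 1/unit, collide at t=3
Pair (1,2): pos 9,14 vel -1,2 -> not approaching (rel speed -3 <= 0)
Pair (2,3): pos 14,16 vel 2,-1 -> gap=2, closing at 3/unit, collide at t=2/3
Earliest collision: t=2/3 between 2 and 3

Answer: 2/3 2 3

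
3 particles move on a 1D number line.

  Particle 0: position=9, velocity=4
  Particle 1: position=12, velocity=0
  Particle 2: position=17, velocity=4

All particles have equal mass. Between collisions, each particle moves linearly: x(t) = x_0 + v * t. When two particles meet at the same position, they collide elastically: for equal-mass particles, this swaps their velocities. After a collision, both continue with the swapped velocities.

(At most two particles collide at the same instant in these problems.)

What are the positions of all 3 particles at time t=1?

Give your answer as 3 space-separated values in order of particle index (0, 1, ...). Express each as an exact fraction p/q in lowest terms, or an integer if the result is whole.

Collision at t=3/4: particles 0 and 1 swap velocities; positions: p0=12 p1=12 p2=20; velocities now: v0=0 v1=4 v2=4
Advance to t=1 (no further collisions before then); velocities: v0=0 v1=4 v2=4; positions = 12 13 21

Answer: 12 13 21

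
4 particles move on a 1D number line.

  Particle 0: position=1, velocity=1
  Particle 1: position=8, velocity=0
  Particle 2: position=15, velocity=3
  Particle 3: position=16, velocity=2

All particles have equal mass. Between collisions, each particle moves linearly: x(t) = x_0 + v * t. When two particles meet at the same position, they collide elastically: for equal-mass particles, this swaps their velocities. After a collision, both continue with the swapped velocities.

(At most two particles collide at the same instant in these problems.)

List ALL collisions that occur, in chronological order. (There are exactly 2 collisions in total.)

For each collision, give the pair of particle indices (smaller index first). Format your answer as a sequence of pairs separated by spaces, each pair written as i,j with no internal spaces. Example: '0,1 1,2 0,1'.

Collision at t=1: particles 2 and 3 swap velocities; positions: p0=2 p1=8 p2=18 p3=18; velocities now: v0=1 v1=0 v2=2 v3=3
Collision at t=7: particles 0 and 1 swap velocities; positions: p0=8 p1=8 p2=30 p3=36; velocities now: v0=0 v1=1 v2=2 v3=3

Answer: 2,3 0,1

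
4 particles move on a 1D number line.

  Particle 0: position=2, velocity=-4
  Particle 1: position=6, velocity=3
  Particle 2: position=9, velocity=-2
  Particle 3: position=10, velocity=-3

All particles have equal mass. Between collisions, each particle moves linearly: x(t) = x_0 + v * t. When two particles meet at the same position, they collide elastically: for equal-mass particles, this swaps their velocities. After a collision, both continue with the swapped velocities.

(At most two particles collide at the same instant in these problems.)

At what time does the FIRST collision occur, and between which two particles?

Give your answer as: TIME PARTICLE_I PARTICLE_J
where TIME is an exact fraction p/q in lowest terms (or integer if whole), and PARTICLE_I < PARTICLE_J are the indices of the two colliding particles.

Pair (0,1): pos 2,6 vel -4,3 -> not approaching (rel speed -7 <= 0)
Pair (1,2): pos 6,9 vel 3,-2 -> gap=3, closing at 5/unit, collide at t=3/5
Pair (2,3): pos 9,10 vel -2,-3 -> gap=1, closing at 1/unit, collide at t=1
Earliest collision: t=3/5 between 1 and 2

Answer: 3/5 1 2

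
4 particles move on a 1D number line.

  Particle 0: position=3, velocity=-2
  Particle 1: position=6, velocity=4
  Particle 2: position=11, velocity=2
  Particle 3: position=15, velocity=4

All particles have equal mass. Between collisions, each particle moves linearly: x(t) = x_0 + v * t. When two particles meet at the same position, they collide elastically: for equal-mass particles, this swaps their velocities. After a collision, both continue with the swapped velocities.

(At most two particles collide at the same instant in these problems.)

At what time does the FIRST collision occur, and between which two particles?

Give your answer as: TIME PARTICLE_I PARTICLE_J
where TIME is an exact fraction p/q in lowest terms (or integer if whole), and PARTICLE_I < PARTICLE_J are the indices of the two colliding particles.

Answer: 5/2 1 2

Derivation:
Pair (0,1): pos 3,6 vel -2,4 -> not approaching (rel speed -6 <= 0)
Pair (1,2): pos 6,11 vel 4,2 -> gap=5, closing at 2/unit, collide at t=5/2
Pair (2,3): pos 11,15 vel 2,4 -> not approaching (rel speed -2 <= 0)
Earliest collision: t=5/2 between 1 and 2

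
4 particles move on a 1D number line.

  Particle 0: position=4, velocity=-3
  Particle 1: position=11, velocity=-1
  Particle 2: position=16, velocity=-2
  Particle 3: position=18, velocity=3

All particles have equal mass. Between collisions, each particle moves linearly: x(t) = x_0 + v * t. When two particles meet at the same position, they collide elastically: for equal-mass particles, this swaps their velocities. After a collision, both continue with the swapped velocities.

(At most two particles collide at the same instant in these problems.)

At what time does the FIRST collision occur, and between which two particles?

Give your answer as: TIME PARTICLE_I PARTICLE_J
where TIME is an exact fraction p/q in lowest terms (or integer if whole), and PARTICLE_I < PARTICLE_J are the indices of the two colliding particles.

Pair (0,1): pos 4,11 vel -3,-1 -> not approaching (rel speed -2 <= 0)
Pair (1,2): pos 11,16 vel -1,-2 -> gap=5, closing at 1/unit, collide at t=5
Pair (2,3): pos 16,18 vel -2,3 -> not approaching (rel speed -5 <= 0)
Earliest collision: t=5 between 1 and 2

Answer: 5 1 2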